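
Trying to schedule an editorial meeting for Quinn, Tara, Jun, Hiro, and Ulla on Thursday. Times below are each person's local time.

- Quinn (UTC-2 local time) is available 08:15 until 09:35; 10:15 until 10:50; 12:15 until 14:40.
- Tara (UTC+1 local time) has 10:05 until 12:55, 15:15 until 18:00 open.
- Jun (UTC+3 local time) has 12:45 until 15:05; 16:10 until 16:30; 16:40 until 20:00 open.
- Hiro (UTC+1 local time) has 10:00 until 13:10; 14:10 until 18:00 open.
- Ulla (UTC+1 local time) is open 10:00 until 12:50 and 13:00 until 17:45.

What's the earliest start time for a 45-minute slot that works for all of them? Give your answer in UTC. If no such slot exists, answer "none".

10:15

Quinn in UTC: 10:15-11:35, 12:15-12:50, 14:15-16:40 (add 2h to convert from UTC-2).
Tara in UTC: 09:05-11:55, 14:15-17:00 (subtract 1h to convert from UTC+1).
Jun in UTC: 09:45-12:05, 13:10-13:30, 13:40-17:00 (subtract 3h to convert from UTC+3).
Hiro in UTC: 09:00-12:10, 13:10-17:00 (subtract 1h to convert from UTC+1).
Ulla in UTC: 09:00-11:50, 12:00-16:45 (subtract 1h to convert from UTC+1).
Quinn ∩ Tara: 10:15-11:35, 14:15-16:40.
Quinn ∩ Tara ∩ Jun: 10:15-11:35, 14:15-16:40.
Quinn ∩ Tara ∩ Jun ∩ Hiro: 10:15-11:35, 14:15-16:40.
Quinn ∩ Tara ∩ Jun ∩ Hiro ∩ Ulla: 10:15-11:35, 14:15-16:40.
So the common availability across everyone is 10:15-11:35, 14:15-16:40.
The first common window of at least 45 minutes is 10:15-11:35, so the earliest start is 10:15.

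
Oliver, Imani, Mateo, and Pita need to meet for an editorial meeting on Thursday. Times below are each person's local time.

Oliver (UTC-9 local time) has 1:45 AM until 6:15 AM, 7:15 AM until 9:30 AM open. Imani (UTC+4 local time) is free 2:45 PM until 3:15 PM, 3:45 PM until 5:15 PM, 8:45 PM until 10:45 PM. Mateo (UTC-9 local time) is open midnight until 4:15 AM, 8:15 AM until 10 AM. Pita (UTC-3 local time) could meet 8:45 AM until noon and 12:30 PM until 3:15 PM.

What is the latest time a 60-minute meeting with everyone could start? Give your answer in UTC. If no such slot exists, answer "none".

Oliver in UTC: 10:45-15:15, 16:15-18:30 (add 9h to convert from UTC-9).
Imani in UTC: 10:45-11:15, 11:45-13:15, 16:45-18:45 (subtract 4h to convert from UTC+4).
Mateo in UTC: 09:00-13:15, 17:15-19:00 (add 9h to convert from UTC-9).
Pita in UTC: 11:45-15:00, 15:30-18:15 (add 3h to convert from UTC-3).
Oliver ∩ Imani: 10:45-11:15, 11:45-13:15, 16:45-18:30.
Oliver ∩ Imani ∩ Mateo: 10:45-11:15, 11:45-13:15, 17:15-18:30.
Oliver ∩ Imani ∩ Mateo ∩ Pita: 11:45-13:15, 17:15-18:15.
The last common window of at least 60 minutes is 17:15-18:15; a 60-minute meeting can start as late as 17:15 and still end by 18:15.

17:15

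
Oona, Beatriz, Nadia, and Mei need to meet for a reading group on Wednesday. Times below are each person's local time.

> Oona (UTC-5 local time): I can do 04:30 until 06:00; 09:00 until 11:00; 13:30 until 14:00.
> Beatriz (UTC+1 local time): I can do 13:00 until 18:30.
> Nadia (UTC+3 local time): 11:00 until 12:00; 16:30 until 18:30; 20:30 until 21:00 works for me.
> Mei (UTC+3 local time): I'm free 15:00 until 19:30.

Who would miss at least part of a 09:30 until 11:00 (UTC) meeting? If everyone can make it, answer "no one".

Oona in UTC: 09:30-11:00, 14:00-16:00, 18:30-19:00 (add 5h to convert from UTC-5).
Beatriz in UTC: 12:00-17:30 (subtract 1h to convert from UTC+1).
Nadia in UTC: 08:00-09:00, 13:30-15:30, 17:30-18:00 (subtract 3h to convert from UTC+3).
Mei in UTC: 12:00-16:30 (subtract 3h to convert from UTC+3).
Oona: free for 09:30-11:00. Beatriz: not fully free for 09:30-11:00. Nadia: not fully free for 09:30-11:00. Mei: not fully free for 09:30-11:00.

Beatriz, Mei, Nadia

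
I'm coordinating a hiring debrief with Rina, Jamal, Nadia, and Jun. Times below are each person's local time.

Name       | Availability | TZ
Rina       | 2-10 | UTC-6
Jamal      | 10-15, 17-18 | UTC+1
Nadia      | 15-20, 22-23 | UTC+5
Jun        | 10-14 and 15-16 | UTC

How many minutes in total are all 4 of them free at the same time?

240

Rina in UTC: 08:00-16:00 (add 6h to convert from UTC-6).
Jamal in UTC: 09:00-14:00, 16:00-17:00 (subtract 1h to convert from UTC+1).
Nadia in UTC: 10:00-15:00, 17:00-18:00 (subtract 5h to convert from UTC+5).
Jun in UTC: 10:00-14:00, 15:00-16:00.
Rina ∩ Jamal: 09:00-14:00.
Rina ∩ Jamal ∩ Nadia: 10:00-14:00.
Rina ∩ Jamal ∩ Nadia ∩ Jun: 10:00-14:00.
Those are the intersection windows.
That's a single block of 240 minutes.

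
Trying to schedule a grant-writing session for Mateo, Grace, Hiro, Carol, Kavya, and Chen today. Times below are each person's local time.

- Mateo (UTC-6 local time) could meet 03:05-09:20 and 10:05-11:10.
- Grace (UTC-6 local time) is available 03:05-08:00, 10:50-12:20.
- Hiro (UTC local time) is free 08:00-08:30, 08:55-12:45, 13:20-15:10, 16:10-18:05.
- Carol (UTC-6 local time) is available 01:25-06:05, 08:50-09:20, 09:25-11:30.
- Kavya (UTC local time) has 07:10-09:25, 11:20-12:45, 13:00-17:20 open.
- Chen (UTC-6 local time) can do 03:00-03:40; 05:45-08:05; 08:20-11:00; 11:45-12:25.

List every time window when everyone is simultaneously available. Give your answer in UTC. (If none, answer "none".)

09:05-09:25, 11:45-12:05, 16:50-17:00

Mateo in UTC: 09:05-15:20, 16:05-17:10 (add 6h to convert from UTC-6).
Grace in UTC: 09:05-14:00, 16:50-18:20 (add 6h to convert from UTC-6).
Hiro in UTC: 08:00-08:30, 08:55-12:45, 13:20-15:10, 16:10-18:05.
Carol in UTC: 07:25-12:05, 14:50-15:20, 15:25-17:30 (add 6h to convert from UTC-6).
Kavya in UTC: 07:10-09:25, 11:20-12:45, 13:00-17:20.
Chen in UTC: 09:00-09:40, 11:45-14:05, 14:20-17:00, 17:45-18:25 (add 6h to convert from UTC-6).
Mateo ∩ Grace: 09:05-14:00, 16:50-17:10.
Mateo ∩ Grace ∩ Hiro: 09:05-12:45, 13:20-14:00, 16:50-17:10.
Mateo ∩ Grace ∩ Hiro ∩ Carol: 09:05-12:05, 16:50-17:10.
Mateo ∩ Grace ∩ Hiro ∩ Carol ∩ Kavya: 09:05-09:25, 11:20-12:05, 16:50-17:10.
Mateo ∩ Grace ∩ Hiro ∩ Carol ∩ Kavya ∩ Chen: 09:05-09:25, 11:45-12:05, 16:50-17:00.
So the common availability across everyone is 09:05-09:25, 11:45-12:05, 16:50-17:00.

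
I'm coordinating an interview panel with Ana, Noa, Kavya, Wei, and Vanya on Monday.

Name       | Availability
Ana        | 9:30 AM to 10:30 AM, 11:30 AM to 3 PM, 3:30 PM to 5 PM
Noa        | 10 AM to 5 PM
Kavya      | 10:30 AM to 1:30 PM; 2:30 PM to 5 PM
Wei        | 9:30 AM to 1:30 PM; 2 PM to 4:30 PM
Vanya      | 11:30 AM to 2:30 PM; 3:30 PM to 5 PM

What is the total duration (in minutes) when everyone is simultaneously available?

Ana ∩ Noa: 10:00-10:30, 11:30-15:00, 15:30-17:00.
Ana ∩ Noa ∩ Kavya: 11:30-13:30, 14:30-15:00, 15:30-17:00.
Ana ∩ Noa ∩ Kavya ∩ Wei: 11:30-13:30, 14:30-15:00, 15:30-16:30.
Ana ∩ Noa ∩ Kavya ∩ Wei ∩ Vanya: 11:30-13:30, 15:30-16:30.
Those are the intersection windows.
Summing the common windows: 120 + 60 = 180 minutes.

180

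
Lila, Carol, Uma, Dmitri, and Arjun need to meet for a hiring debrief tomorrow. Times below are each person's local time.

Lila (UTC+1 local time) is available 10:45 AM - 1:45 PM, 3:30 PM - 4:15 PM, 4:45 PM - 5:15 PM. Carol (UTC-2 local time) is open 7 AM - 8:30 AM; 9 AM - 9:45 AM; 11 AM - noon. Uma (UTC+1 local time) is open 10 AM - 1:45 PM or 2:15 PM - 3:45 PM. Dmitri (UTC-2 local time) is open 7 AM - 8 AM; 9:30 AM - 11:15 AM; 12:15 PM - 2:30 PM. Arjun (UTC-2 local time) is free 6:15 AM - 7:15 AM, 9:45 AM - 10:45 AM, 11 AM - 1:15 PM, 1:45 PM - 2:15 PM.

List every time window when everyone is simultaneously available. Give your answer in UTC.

Lila in UTC: 09:45-12:45, 14:30-15:15, 15:45-16:15 (subtract 1h to convert from UTC+1).
Carol in UTC: 09:00-10:30, 11:00-11:45, 13:00-14:00 (add 2h to convert from UTC-2).
Uma in UTC: 09:00-12:45, 13:15-14:45 (subtract 1h to convert from UTC+1).
Dmitri in UTC: 09:00-10:00, 11:30-13:15, 14:15-16:30 (add 2h to convert from UTC-2).
Arjun in UTC: 08:15-09:15, 11:45-12:45, 13:00-15:15, 15:45-16:15 (add 2h to convert from UTC-2).
Lila ∩ Carol: 09:45-10:30, 11:00-11:45.
Lila ∩ Carol ∩ Uma: 09:45-10:30, 11:00-11:45.
Lila ∩ Carol ∩ Uma ∩ Dmitri: 09:45-10:00, 11:30-11:45.
Lila ∩ Carol ∩ Uma ∩ Dmitri ∩ Arjun: ∅.
There is no time when everyone is free.

none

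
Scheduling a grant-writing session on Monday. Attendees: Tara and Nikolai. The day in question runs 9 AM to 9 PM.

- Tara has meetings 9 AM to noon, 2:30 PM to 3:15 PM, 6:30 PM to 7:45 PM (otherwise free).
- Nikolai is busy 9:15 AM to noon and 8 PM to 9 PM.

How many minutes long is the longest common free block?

Tara free: 12:00-14:30, 15:15-18:30, 19:45-21:00 (invert busy blocks within the working day).
Nikolai free: 09:00-09:15, 12:00-20:00 (invert busy blocks within the working day).
Tara ∩ Nikolai: 12:00-14:30, 15:15-18:30, 19:45-20:00.
The longest is 15:15-18:30 at 195 minutes.

195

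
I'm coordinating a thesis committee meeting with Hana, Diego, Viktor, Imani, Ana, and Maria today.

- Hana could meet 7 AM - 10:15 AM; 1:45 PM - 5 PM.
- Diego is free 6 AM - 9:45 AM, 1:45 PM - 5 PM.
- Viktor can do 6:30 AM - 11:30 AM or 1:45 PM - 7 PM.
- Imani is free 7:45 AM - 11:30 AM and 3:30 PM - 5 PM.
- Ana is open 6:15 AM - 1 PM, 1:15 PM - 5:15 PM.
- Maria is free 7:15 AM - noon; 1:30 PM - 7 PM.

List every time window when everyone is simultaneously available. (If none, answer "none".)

Hana ∩ Diego: 07:00-09:45, 13:45-17:00.
Hana ∩ Diego ∩ Viktor: 07:00-09:45, 13:45-17:00.
Hana ∩ Diego ∩ Viktor ∩ Imani: 07:45-09:45, 15:30-17:00.
Hana ∩ Diego ∩ Viktor ∩ Imani ∩ Ana: 07:45-09:45, 15:30-17:00.
Hana ∩ Diego ∩ Viktor ∩ Imani ∩ Ana ∩ Maria: 07:45-09:45, 15:30-17:00.

07:45-09:45, 15:30-17:00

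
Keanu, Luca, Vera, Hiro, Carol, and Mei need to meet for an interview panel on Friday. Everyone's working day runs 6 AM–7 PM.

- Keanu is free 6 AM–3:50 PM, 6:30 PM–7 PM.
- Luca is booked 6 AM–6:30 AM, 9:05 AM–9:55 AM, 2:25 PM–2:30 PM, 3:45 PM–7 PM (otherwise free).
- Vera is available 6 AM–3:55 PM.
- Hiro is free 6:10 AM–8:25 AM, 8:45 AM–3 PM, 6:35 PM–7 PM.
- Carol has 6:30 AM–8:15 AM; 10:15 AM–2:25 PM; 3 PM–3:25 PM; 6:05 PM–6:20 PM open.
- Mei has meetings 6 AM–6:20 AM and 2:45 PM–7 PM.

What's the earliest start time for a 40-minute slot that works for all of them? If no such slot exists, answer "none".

Keanu free: 06:00-15:50, 18:30-19:00.
Luca free: 06:30-09:05, 09:55-14:25, 14:30-15:45 (invert busy blocks within the working day).
Vera free: 06:00-15:55.
Hiro free: 06:10-08:25, 08:45-15:00, 18:35-19:00.
Carol free: 06:30-08:15, 10:15-14:25, 15:00-15:25, 18:05-18:20.
Mei free: 06:20-14:45 (invert busy blocks within the working day).
Keanu ∩ Luca: 06:30-09:05, 09:55-14:25, 14:30-15:45.
Keanu ∩ Luca ∩ Vera: 06:30-09:05, 09:55-14:25, 14:30-15:45.
Keanu ∩ Luca ∩ Vera ∩ Hiro: 06:30-08:25, 08:45-09:05, 09:55-14:25, 14:30-15:00.
Keanu ∩ Luca ∩ Vera ∩ Hiro ∩ Carol: 06:30-08:15, 10:15-14:25.
Keanu ∩ Luca ∩ Vera ∩ Hiro ∩ Carol ∩ Mei: 06:30-08:15, 10:15-14:25.
The first common window of at least 40 minutes is 06:30-08:15, so the earliest start is 06:30.

06:30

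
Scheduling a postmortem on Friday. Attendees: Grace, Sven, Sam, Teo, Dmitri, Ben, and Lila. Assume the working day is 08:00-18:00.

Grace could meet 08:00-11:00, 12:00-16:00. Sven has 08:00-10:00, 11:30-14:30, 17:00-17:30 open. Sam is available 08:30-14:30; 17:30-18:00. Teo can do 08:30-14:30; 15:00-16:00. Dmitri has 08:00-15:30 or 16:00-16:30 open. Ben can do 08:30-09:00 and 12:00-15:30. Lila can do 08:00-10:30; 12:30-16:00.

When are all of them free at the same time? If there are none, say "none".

Grace ∩ Sven: 08:00-10:00, 12:00-14:30.
Grace ∩ Sven ∩ Sam: 08:30-10:00, 12:00-14:30.
Grace ∩ Sven ∩ Sam ∩ Teo: 08:30-10:00, 12:00-14:30.
Grace ∩ Sven ∩ Sam ∩ Teo ∩ Dmitri: 08:30-10:00, 12:00-14:30.
Grace ∩ Sven ∩ Sam ∩ Teo ∩ Dmitri ∩ Ben: 08:30-09:00, 12:00-14:30.
Grace ∩ Sven ∩ Sam ∩ Teo ∩ Dmitri ∩ Ben ∩ Lila: 08:30-09:00, 12:30-14:30.

08:30-09:00, 12:30-14:30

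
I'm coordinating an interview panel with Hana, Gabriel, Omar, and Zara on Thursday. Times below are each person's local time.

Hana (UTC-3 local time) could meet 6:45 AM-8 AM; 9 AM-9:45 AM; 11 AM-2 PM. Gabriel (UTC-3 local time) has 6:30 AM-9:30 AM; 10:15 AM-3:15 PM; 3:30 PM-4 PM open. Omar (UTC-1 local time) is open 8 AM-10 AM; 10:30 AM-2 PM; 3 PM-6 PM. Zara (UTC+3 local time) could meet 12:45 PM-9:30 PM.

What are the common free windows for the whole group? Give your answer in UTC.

Hana in UTC: 09:45-11:00, 12:00-12:45, 14:00-17:00 (add 3h to convert from UTC-3).
Gabriel in UTC: 09:30-12:30, 13:15-18:15, 18:30-19:00 (add 3h to convert from UTC-3).
Omar in UTC: 09:00-11:00, 11:30-15:00, 16:00-19:00 (add 1h to convert from UTC-1).
Zara in UTC: 09:45-18:30 (subtract 3h to convert from UTC+3).
Hana ∩ Gabriel: 09:45-11:00, 12:00-12:30, 14:00-17:00.
Hana ∩ Gabriel ∩ Omar: 09:45-11:00, 12:00-12:30, 14:00-15:00, 16:00-17:00.
Hana ∩ Gabriel ∩ Omar ∩ Zara: 09:45-11:00, 12:00-12:30, 14:00-15:00, 16:00-17:00.

09:45-11:00, 12:00-12:30, 14:00-15:00, 16:00-17:00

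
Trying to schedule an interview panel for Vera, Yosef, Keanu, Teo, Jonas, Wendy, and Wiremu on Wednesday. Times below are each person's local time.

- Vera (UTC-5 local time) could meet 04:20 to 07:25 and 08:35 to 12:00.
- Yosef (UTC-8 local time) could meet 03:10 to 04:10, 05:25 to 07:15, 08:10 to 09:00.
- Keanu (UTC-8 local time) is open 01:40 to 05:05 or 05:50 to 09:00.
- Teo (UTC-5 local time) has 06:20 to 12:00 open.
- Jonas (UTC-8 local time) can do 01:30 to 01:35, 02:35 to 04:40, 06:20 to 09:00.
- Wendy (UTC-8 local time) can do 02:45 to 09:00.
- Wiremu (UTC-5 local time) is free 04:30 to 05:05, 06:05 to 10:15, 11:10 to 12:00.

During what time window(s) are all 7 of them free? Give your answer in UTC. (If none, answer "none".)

11:20-12:10, 14:20-15:15, 16:10-17:00

Vera in UTC: 09:20-12:25, 13:35-17:00 (add 5h to convert from UTC-5).
Yosef in UTC: 11:10-12:10, 13:25-15:15, 16:10-17:00 (add 8h to convert from UTC-8).
Keanu in UTC: 09:40-13:05, 13:50-17:00 (add 8h to convert from UTC-8).
Teo in UTC: 11:20-17:00 (add 5h to convert from UTC-5).
Jonas in UTC: 09:30-09:35, 10:35-12:40, 14:20-17:00 (add 8h to convert from UTC-8).
Wendy in UTC: 10:45-17:00 (add 8h to convert from UTC-8).
Wiremu in UTC: 09:30-10:05, 11:05-15:15, 16:10-17:00 (add 5h to convert from UTC-5).
Vera ∩ Yosef: 11:10-12:10, 13:35-15:15, 16:10-17:00.
Vera ∩ Yosef ∩ Keanu: 11:10-12:10, 13:50-15:15, 16:10-17:00.
Vera ∩ Yosef ∩ Keanu ∩ Teo: 11:20-12:10, 13:50-15:15, 16:10-17:00.
Vera ∩ Yosef ∩ Keanu ∩ Teo ∩ Jonas: 11:20-12:10, 14:20-15:15, 16:10-17:00.
Vera ∩ Yosef ∩ Keanu ∩ Teo ∩ Jonas ∩ Wendy: 11:20-12:10, 14:20-15:15, 16:10-17:00.
Vera ∩ Yosef ∩ Keanu ∩ Teo ∩ Jonas ∩ Wendy ∩ Wiremu: 11:20-12:10, 14:20-15:15, 16:10-17:00.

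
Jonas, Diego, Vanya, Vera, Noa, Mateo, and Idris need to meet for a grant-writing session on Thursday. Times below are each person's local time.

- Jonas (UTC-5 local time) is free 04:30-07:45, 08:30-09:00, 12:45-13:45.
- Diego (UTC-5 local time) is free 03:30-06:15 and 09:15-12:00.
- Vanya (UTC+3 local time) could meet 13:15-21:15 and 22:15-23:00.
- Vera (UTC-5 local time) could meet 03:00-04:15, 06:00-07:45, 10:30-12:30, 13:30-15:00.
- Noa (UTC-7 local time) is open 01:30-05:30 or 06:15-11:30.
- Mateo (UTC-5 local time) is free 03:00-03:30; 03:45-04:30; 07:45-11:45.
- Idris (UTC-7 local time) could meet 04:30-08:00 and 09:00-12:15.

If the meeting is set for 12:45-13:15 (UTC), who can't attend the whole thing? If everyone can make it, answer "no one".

Jonas in UTC: 09:30-12:45, 13:30-14:00, 17:45-18:45 (add 5h to convert from UTC-5).
Diego in UTC: 08:30-11:15, 14:15-17:00 (add 5h to convert from UTC-5).
Vanya in UTC: 10:15-18:15, 19:15-20:00 (subtract 3h to convert from UTC+3).
Vera in UTC: 08:00-09:15, 11:00-12:45, 15:30-17:30, 18:30-20:00 (add 5h to convert from UTC-5).
Noa in UTC: 08:30-12:30, 13:15-18:30 (add 7h to convert from UTC-7).
Mateo in UTC: 08:00-08:30, 08:45-09:30, 12:45-16:45 (add 5h to convert from UTC-5).
Idris in UTC: 11:30-15:00, 16:00-19:15 (add 7h to convert from UTC-7).
Jonas: not fully free for 12:45-13:15. Diego: not fully free for 12:45-13:15. Vanya: free for 12:45-13:15. Vera: not fully free for 12:45-13:15. Noa: not fully free for 12:45-13:15. Mateo: free for 12:45-13:15. Idris: free for 12:45-13:15.

Diego, Jonas, Noa, Vera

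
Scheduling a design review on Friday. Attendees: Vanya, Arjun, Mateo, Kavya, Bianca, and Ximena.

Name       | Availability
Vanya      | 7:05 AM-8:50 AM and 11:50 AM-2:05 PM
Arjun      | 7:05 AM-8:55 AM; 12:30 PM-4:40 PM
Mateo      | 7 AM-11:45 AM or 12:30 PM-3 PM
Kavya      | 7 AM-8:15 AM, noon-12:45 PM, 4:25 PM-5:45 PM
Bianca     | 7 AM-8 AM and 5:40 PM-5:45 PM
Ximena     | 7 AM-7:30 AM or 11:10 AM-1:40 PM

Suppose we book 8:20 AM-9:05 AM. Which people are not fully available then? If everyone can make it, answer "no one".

Vanya: not fully free for 08:20-09:05. Arjun: not fully free for 08:20-09:05. Mateo: free for 08:20-09:05. Kavya: not fully free for 08:20-09:05. Bianca: not fully free for 08:20-09:05. Ximena: not fully free for 08:20-09:05.

Arjun, Bianca, Kavya, Vanya, Ximena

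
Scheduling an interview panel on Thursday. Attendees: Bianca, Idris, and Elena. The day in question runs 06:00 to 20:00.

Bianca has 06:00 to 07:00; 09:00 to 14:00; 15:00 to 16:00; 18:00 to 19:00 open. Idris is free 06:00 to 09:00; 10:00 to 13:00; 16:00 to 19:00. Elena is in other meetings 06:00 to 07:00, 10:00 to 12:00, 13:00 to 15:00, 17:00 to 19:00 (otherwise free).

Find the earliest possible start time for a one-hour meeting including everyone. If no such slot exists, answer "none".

Bianca free: 06:00-07:00, 09:00-14:00, 15:00-16:00, 18:00-19:00.
Idris free: 06:00-09:00, 10:00-13:00, 16:00-19:00.
Elena free: 07:00-10:00, 12:00-13:00, 15:00-17:00, 19:00-20:00 (invert busy blocks within the working day).
Bianca ∩ Idris: 06:00-07:00, 10:00-13:00, 18:00-19:00.
Bianca ∩ Idris ∩ Elena: 12:00-13:00.
The first common window of at least 60 minutes is 12:00-13:00, so the earliest start is 12:00.

12:00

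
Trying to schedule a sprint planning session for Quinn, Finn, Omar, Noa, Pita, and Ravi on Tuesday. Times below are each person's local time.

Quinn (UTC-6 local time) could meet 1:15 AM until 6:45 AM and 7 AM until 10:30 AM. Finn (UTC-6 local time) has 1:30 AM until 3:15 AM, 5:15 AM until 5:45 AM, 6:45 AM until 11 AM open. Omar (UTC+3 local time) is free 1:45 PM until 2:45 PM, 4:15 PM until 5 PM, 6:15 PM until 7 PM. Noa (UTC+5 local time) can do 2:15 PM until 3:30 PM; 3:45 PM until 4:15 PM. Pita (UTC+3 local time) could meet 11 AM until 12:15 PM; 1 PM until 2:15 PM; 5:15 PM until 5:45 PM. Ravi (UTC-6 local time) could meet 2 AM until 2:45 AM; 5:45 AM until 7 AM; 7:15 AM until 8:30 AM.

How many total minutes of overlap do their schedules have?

0

Quinn in UTC: 07:15-12:45, 13:00-16:30 (add 6h to convert from UTC-6).
Finn in UTC: 07:30-09:15, 11:15-11:45, 12:45-17:00 (add 6h to convert from UTC-6).
Omar in UTC: 10:45-11:45, 13:15-14:00, 15:15-16:00 (subtract 3h to convert from UTC+3).
Noa in UTC: 09:15-10:30, 10:45-11:15 (subtract 5h to convert from UTC+5).
Pita in UTC: 08:00-09:15, 10:00-11:15, 14:15-14:45 (subtract 3h to convert from UTC+3).
Ravi in UTC: 08:00-08:45, 11:45-13:00, 13:15-14:30 (add 6h to convert from UTC-6).
Quinn ∩ Finn: 07:30-09:15, 11:15-11:45, 13:00-16:30.
Quinn ∩ Finn ∩ Omar: 11:15-11:45, 13:15-14:00, 15:15-16:00.
Quinn ∩ Finn ∩ Omar ∩ Noa: ∅.
Quinn ∩ Finn ∩ Omar ∩ Noa ∩ Pita: ∅.
Quinn ∩ Finn ∩ Omar ∩ Noa ∩ Pita ∩ Ravi: ∅.
There is no time when everyone is free.
There is no common window, so the total is 0 minutes.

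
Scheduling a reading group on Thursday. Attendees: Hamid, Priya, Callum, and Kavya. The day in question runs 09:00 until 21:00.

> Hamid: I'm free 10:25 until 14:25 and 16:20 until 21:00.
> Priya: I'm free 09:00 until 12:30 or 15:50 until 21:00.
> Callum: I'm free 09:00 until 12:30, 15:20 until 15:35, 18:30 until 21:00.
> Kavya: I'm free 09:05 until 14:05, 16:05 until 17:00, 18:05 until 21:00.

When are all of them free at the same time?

Hamid ∩ Priya: 10:25-12:30, 16:20-21:00.
Hamid ∩ Priya ∩ Callum: 10:25-12:30, 18:30-21:00.
Hamid ∩ Priya ∩ Callum ∩ Kavya: 10:25-12:30, 18:30-21:00.

10:25-12:30, 18:30-21:00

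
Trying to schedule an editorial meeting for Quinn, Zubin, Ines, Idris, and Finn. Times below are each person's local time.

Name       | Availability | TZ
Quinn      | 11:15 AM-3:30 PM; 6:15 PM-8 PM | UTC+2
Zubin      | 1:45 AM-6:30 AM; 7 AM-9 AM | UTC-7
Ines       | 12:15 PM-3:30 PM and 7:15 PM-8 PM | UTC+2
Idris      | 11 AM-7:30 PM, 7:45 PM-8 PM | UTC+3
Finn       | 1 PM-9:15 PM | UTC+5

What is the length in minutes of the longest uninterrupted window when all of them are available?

Quinn in UTC: 09:15-13:30, 16:15-18:00 (subtract 2h to convert from UTC+2).
Zubin in UTC: 08:45-13:30, 14:00-16:00 (add 7h to convert from UTC-7).
Ines in UTC: 10:15-13:30, 17:15-18:00 (subtract 2h to convert from UTC+2).
Idris in UTC: 08:00-16:30, 16:45-17:00 (subtract 3h to convert from UTC+3).
Finn in UTC: 08:00-16:15 (subtract 5h to convert from UTC+5).
Quinn ∩ Zubin: 09:15-13:30.
Quinn ∩ Zubin ∩ Ines: 10:15-13:30.
Quinn ∩ Zubin ∩ Ines ∩ Idris: 10:15-13:30.
Quinn ∩ Zubin ∩ Ines ∩ Idris ∩ Finn: 10:15-13:30.
The longest is 10:15-13:30 at 195 minutes.

195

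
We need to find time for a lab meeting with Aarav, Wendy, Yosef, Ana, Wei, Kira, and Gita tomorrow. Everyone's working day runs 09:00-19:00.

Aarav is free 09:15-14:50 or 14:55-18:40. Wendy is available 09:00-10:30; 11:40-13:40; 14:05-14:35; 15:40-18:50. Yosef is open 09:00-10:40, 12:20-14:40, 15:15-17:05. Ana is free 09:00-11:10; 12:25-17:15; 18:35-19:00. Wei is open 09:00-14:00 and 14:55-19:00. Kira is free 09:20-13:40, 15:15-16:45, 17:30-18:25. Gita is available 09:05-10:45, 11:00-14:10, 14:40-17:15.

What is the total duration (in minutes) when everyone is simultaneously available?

210

Aarav ∩ Wendy: 09:15-10:30, 11:40-13:40, 14:05-14:35, 15:40-18:40.
Aarav ∩ Wendy ∩ Yosef: 09:15-10:30, 12:20-13:40, 14:05-14:35, 15:40-17:05.
Aarav ∩ Wendy ∩ Yosef ∩ Ana: 09:15-10:30, 12:25-13:40, 14:05-14:35, 15:40-17:05.
Aarav ∩ Wendy ∩ Yosef ∩ Ana ∩ Wei: 09:15-10:30, 12:25-13:40, 15:40-17:05.
Aarav ∩ Wendy ∩ Yosef ∩ Ana ∩ Wei ∩ Kira: 09:20-10:30, 12:25-13:40, 15:40-16:45.
Aarav ∩ Wendy ∩ Yosef ∩ Ana ∩ Wei ∩ Kira ∩ Gita: 09:20-10:30, 12:25-13:40, 15:40-16:45.
Summing the common windows: 70 + 75 + 65 = 210 minutes.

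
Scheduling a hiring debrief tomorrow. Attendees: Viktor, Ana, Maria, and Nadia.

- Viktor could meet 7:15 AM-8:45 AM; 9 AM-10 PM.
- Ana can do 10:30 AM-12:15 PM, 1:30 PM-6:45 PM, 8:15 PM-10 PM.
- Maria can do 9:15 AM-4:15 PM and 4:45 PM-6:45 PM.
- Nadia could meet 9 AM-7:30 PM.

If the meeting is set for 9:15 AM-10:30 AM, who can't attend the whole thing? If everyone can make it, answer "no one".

Viktor: free for 09:15-10:30. Ana: not fully free for 09:15-10:30. Maria: free for 09:15-10:30. Nadia: free for 09:15-10:30.

Ana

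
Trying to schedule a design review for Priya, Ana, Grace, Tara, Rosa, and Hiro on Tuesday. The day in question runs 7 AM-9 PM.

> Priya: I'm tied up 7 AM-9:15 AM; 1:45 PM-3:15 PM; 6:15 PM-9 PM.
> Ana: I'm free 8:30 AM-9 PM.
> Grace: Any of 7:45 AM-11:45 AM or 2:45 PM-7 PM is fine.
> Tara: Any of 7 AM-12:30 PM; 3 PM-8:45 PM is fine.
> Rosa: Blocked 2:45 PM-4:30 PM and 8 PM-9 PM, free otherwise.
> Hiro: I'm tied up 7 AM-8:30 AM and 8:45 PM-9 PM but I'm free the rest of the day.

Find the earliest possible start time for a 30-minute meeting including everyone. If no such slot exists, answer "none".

09:15

Priya free: 09:15-13:45, 15:15-18:15 (invert busy blocks within the working day).
Ana free: 08:30-21:00.
Grace free: 07:45-11:45, 14:45-19:00.
Tara free: 07:00-12:30, 15:00-20:45.
Rosa free: 07:00-14:45, 16:30-20:00 (invert busy blocks within the working day).
Hiro free: 08:30-20:45 (invert busy blocks within the working day).
Priya ∩ Ana: 09:15-13:45, 15:15-18:15.
Priya ∩ Ana ∩ Grace: 09:15-11:45, 15:15-18:15.
Priya ∩ Ana ∩ Grace ∩ Tara: 09:15-11:45, 15:15-18:15.
Priya ∩ Ana ∩ Grace ∩ Tara ∩ Rosa: 09:15-11:45, 16:30-18:15.
Priya ∩ Ana ∩ Grace ∩ Tara ∩ Rosa ∩ Hiro: 09:15-11:45, 16:30-18:15.
The first common window of at least 30 minutes is 09:15-11:45, so the earliest start is 09:15.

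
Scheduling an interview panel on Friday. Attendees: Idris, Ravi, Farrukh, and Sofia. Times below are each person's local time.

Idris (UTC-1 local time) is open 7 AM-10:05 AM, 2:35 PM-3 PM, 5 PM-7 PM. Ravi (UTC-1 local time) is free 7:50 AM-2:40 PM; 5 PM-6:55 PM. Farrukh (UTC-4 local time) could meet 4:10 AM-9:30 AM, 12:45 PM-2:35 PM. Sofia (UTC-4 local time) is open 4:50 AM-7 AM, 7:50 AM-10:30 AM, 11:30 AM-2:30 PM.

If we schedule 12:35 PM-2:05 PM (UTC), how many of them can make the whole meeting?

2

Idris in UTC: 08:00-11:05, 15:35-16:00, 18:00-20:00 (add 1h to convert from UTC-1).
Ravi in UTC: 08:50-15:40, 18:00-19:55 (add 1h to convert from UTC-1).
Farrukh in UTC: 08:10-13:30, 16:45-18:35 (add 4h to convert from UTC-4).
Sofia in UTC: 08:50-11:00, 11:50-14:30, 15:30-18:30 (add 4h to convert from UTC-4).
Ravi and Sofia can make the full 12:35-14:05 slot — that's 2.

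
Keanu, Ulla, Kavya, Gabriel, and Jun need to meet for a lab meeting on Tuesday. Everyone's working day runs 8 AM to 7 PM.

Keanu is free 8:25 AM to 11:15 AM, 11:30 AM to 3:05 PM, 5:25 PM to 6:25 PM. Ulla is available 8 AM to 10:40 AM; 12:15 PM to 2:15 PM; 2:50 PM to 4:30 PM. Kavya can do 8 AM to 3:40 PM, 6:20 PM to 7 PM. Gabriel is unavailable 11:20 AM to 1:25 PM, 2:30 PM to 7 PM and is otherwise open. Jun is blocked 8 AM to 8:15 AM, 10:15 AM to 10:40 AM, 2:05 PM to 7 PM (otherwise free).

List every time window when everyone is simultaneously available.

Keanu free: 08:25-11:15, 11:30-15:05, 17:25-18:25.
Ulla free: 08:00-10:40, 12:15-14:15, 14:50-16:30.
Kavya free: 08:00-15:40, 18:20-19:00.
Gabriel free: 08:00-11:20, 13:25-14:30 (invert busy blocks within the working day).
Jun free: 08:15-10:15, 10:40-14:05 (invert busy blocks within the working day).
Keanu ∩ Ulla: 08:25-10:40, 12:15-14:15, 14:50-15:05.
Keanu ∩ Ulla ∩ Kavya: 08:25-10:40, 12:15-14:15, 14:50-15:05.
Keanu ∩ Ulla ∩ Kavya ∩ Gabriel: 08:25-10:40, 13:25-14:15.
Keanu ∩ Ulla ∩ Kavya ∩ Gabriel ∩ Jun: 08:25-10:15, 13:25-14:05.

08:25-10:15, 13:25-14:05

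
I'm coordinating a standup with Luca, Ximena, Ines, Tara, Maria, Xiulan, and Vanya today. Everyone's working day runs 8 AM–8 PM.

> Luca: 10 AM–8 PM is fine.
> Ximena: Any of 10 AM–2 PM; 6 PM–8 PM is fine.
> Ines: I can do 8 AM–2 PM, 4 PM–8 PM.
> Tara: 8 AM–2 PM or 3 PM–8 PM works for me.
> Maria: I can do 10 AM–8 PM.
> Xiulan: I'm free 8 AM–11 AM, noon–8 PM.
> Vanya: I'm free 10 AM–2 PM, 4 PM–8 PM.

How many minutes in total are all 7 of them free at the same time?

300

Luca ∩ Ximena: 10:00-14:00, 18:00-20:00.
Luca ∩ Ximena ∩ Ines: 10:00-14:00, 18:00-20:00.
Luca ∩ Ximena ∩ Ines ∩ Tara: 10:00-14:00, 18:00-20:00.
Luca ∩ Ximena ∩ Ines ∩ Tara ∩ Maria: 10:00-14:00, 18:00-20:00.
Luca ∩ Ximena ∩ Ines ∩ Tara ∩ Maria ∩ Xiulan: 10:00-11:00, 12:00-14:00, 18:00-20:00.
Luca ∩ Ximena ∩ Ines ∩ Tara ∩ Maria ∩ Xiulan ∩ Vanya: 10:00-11:00, 12:00-14:00, 18:00-20:00.
Those are the intersection windows.
Summing the common windows: 60 + 120 + 120 = 300 minutes.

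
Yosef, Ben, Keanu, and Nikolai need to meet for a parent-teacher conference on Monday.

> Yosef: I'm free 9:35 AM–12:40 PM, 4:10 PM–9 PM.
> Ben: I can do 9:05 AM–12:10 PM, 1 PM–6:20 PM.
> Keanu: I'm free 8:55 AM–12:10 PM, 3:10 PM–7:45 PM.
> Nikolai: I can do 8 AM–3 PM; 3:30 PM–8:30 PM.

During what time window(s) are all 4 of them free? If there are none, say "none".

09:35-12:10, 16:10-18:20

Yosef ∩ Ben: 09:35-12:10, 16:10-18:20.
Yosef ∩ Ben ∩ Keanu: 09:35-12:10, 16:10-18:20.
Yosef ∩ Ben ∩ Keanu ∩ Nikolai: 09:35-12:10, 16:10-18:20.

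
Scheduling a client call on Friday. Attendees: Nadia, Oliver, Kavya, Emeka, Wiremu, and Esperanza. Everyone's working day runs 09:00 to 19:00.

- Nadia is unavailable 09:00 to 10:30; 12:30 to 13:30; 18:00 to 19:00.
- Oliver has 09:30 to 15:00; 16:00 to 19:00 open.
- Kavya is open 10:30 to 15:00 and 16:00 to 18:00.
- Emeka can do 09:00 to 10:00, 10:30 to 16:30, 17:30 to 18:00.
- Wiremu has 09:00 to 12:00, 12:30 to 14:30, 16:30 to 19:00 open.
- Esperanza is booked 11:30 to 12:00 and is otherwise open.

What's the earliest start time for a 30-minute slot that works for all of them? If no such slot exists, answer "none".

Nadia free: 10:30-12:30, 13:30-18:00 (invert busy blocks within the working day).
Oliver free: 09:30-15:00, 16:00-19:00.
Kavya free: 10:30-15:00, 16:00-18:00.
Emeka free: 09:00-10:00, 10:30-16:30, 17:30-18:00.
Wiremu free: 09:00-12:00, 12:30-14:30, 16:30-19:00.
Esperanza free: 09:00-11:30, 12:00-19:00 (invert busy blocks within the working day).
Nadia ∩ Oliver: 10:30-12:30, 13:30-15:00, 16:00-18:00.
Nadia ∩ Oliver ∩ Kavya: 10:30-12:30, 13:30-15:00, 16:00-18:00.
Nadia ∩ Oliver ∩ Kavya ∩ Emeka: 10:30-12:30, 13:30-15:00, 16:00-16:30, 17:30-18:00.
Nadia ∩ Oliver ∩ Kavya ∩ Emeka ∩ Wiremu: 10:30-12:00, 13:30-14:30, 17:30-18:00.
Nadia ∩ Oliver ∩ Kavya ∩ Emeka ∩ Wiremu ∩ Esperanza: 10:30-11:30, 13:30-14:30, 17:30-18:00.
The first common window of at least 30 minutes is 10:30-11:30, so the earliest start is 10:30.

10:30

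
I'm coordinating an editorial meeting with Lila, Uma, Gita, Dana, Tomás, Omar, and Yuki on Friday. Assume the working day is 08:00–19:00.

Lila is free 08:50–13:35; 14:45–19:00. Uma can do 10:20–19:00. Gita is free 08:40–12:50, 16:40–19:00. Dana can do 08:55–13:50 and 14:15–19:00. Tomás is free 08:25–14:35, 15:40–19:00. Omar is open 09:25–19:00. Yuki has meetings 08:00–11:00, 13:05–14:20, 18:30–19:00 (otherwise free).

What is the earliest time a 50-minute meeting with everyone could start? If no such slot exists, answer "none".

11:00

Lila free: 08:50-13:35, 14:45-19:00.
Uma free: 10:20-19:00.
Gita free: 08:40-12:50, 16:40-19:00.
Dana free: 08:55-13:50, 14:15-19:00.
Tomás free: 08:25-14:35, 15:40-19:00.
Omar free: 09:25-19:00.
Yuki free: 11:00-13:05, 14:20-18:30 (invert busy blocks within the working day).
Lila ∩ Uma: 10:20-13:35, 14:45-19:00.
Lila ∩ Uma ∩ Gita: 10:20-12:50, 16:40-19:00.
Lila ∩ Uma ∩ Gita ∩ Dana: 10:20-12:50, 16:40-19:00.
Lila ∩ Uma ∩ Gita ∩ Dana ∩ Tomás: 10:20-12:50, 16:40-19:00.
Lila ∩ Uma ∩ Gita ∩ Dana ∩ Tomás ∩ Omar: 10:20-12:50, 16:40-19:00.
Lila ∩ Uma ∩ Gita ∩ Dana ∩ Tomás ∩ Omar ∩ Yuki: 11:00-12:50, 16:40-18:30.
The first common window of at least 50 minutes is 11:00-12:50, so the earliest start is 11:00.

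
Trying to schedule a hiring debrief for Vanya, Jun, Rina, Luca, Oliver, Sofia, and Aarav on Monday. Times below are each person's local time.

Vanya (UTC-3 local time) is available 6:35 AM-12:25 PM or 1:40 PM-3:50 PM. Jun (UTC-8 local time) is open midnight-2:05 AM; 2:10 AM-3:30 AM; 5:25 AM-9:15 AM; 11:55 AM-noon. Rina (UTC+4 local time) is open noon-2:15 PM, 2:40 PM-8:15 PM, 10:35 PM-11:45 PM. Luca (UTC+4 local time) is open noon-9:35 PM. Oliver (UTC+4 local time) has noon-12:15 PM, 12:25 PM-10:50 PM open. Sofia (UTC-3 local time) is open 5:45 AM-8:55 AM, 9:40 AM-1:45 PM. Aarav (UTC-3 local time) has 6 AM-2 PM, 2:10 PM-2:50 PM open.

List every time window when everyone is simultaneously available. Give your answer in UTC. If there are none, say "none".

09:35-10:05, 10:10-10:15, 10:40-11:30, 13:25-15:25

Vanya in UTC: 09:35-15:25, 16:40-18:50 (add 3h to convert from UTC-3).
Jun in UTC: 08:00-10:05, 10:10-11:30, 13:25-17:15, 19:55-20:00 (add 8h to convert from UTC-8).
Rina in UTC: 08:00-10:15, 10:40-16:15, 18:35-19:45 (subtract 4h to convert from UTC+4).
Luca in UTC: 08:00-17:35 (subtract 4h to convert from UTC+4).
Oliver in UTC: 08:00-08:15, 08:25-18:50 (subtract 4h to convert from UTC+4).
Sofia in UTC: 08:45-11:55, 12:40-16:45 (add 3h to convert from UTC-3).
Aarav in UTC: 09:00-17:00, 17:10-17:50 (add 3h to convert from UTC-3).
Vanya ∩ Jun: 09:35-10:05, 10:10-11:30, 13:25-15:25, 16:40-17:15.
Vanya ∩ Jun ∩ Rina: 09:35-10:05, 10:10-10:15, 10:40-11:30, 13:25-15:25.
Vanya ∩ Jun ∩ Rina ∩ Luca: 09:35-10:05, 10:10-10:15, 10:40-11:30, 13:25-15:25.
Vanya ∩ Jun ∩ Rina ∩ Luca ∩ Oliver: 09:35-10:05, 10:10-10:15, 10:40-11:30, 13:25-15:25.
Vanya ∩ Jun ∩ Rina ∩ Luca ∩ Oliver ∩ Sofia: 09:35-10:05, 10:10-10:15, 10:40-11:30, 13:25-15:25.
Vanya ∩ Jun ∩ Rina ∩ Luca ∩ Oliver ∩ Sofia ∩ Aarav: 09:35-10:05, 10:10-10:15, 10:40-11:30, 13:25-15:25.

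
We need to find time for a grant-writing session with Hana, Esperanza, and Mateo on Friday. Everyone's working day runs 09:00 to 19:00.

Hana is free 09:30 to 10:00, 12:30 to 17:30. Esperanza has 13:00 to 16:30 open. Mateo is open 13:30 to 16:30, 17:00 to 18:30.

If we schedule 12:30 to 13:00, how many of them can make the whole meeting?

Hana can make the full 12:30-13:00 slot — that's 1.

1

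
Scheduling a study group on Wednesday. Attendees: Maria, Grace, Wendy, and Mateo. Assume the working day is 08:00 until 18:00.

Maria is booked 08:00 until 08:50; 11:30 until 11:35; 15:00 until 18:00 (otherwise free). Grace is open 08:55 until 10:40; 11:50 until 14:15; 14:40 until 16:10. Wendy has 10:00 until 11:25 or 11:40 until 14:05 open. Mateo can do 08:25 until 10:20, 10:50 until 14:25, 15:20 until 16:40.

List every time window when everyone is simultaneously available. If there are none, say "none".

Maria free: 08:50-11:30, 11:35-15:00 (invert busy blocks within the working day).
Grace free: 08:55-10:40, 11:50-14:15, 14:40-16:10.
Wendy free: 10:00-11:25, 11:40-14:05.
Mateo free: 08:25-10:20, 10:50-14:25, 15:20-16:40.
Maria ∩ Grace: 08:55-10:40, 11:50-14:15, 14:40-15:00.
Maria ∩ Grace ∩ Wendy: 10:00-10:40, 11:50-14:05.
Maria ∩ Grace ∩ Wendy ∩ Mateo: 10:00-10:20, 11:50-14:05.

10:00-10:20, 11:50-14:05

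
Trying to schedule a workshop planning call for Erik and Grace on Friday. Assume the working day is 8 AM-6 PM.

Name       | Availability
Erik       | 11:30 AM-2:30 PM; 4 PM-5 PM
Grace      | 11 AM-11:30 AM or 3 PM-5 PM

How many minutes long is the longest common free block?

Erik ∩ Grace: 16:00-17:00.
The longest is 16:00-17:00 at 60 minutes.

60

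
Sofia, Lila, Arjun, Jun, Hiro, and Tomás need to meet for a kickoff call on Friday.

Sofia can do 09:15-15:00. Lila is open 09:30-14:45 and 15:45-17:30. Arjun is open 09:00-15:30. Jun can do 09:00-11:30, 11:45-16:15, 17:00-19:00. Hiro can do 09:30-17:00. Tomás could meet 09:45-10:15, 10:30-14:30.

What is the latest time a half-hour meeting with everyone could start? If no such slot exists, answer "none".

14:00

Sofia ∩ Lila: 09:30-14:45.
Sofia ∩ Lila ∩ Arjun: 09:30-14:45.
Sofia ∩ Lila ∩ Arjun ∩ Jun: 09:30-11:30, 11:45-14:45.
Sofia ∩ Lila ∩ Arjun ∩ Jun ∩ Hiro: 09:30-11:30, 11:45-14:45.
Sofia ∩ Lila ∩ Arjun ∩ Jun ∩ Hiro ∩ Tomás: 09:45-10:15, 10:30-11:30, 11:45-14:30.
So the common availability across everyone is 09:45-10:15, 10:30-11:30, 11:45-14:30.
The last common window of at least 30 minutes is 11:45-14:30; a 30-minute meeting can start as late as 14:00 and still end by 14:30.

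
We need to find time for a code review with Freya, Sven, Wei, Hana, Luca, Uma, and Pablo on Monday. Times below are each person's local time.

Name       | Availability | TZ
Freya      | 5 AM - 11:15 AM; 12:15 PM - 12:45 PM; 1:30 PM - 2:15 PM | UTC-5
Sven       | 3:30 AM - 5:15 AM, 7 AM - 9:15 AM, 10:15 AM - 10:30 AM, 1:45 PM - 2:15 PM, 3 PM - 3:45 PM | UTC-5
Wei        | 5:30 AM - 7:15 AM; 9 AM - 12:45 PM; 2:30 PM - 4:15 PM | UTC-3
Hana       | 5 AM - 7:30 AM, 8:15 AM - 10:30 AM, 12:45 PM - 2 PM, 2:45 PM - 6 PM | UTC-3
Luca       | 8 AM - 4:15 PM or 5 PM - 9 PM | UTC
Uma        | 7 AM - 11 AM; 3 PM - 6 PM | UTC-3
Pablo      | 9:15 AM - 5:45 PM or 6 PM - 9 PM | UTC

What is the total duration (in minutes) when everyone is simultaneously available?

135

Freya in UTC: 10:00-16:15, 17:15-17:45, 18:30-19:15 (add 5h to convert from UTC-5).
Sven in UTC: 08:30-10:15, 12:00-14:15, 15:15-15:30, 18:45-19:15, 20:00-20:45 (add 5h to convert from UTC-5).
Wei in UTC: 08:30-10:15, 12:00-15:45, 17:30-19:15 (add 3h to convert from UTC-3).
Hana in UTC: 08:00-10:30, 11:15-13:30, 15:45-17:00, 17:45-21:00 (add 3h to convert from UTC-3).
Luca in UTC: 08:00-16:15, 17:00-21:00.
Uma in UTC: 10:00-14:00, 18:00-21:00 (add 3h to convert from UTC-3).
Pablo in UTC: 09:15-17:45, 18:00-21:00.
Freya ∩ Sven: 10:00-10:15, 12:00-14:15, 15:15-15:30, 18:45-19:15.
Freya ∩ Sven ∩ Wei: 10:00-10:15, 12:00-14:15, 15:15-15:30, 18:45-19:15.
Freya ∩ Sven ∩ Wei ∩ Hana: 10:00-10:15, 12:00-13:30, 18:45-19:15.
Freya ∩ Sven ∩ Wei ∩ Hana ∩ Luca: 10:00-10:15, 12:00-13:30, 18:45-19:15.
Freya ∩ Sven ∩ Wei ∩ Hana ∩ Luca ∩ Uma: 10:00-10:15, 12:00-13:30, 18:45-19:15.
Freya ∩ Sven ∩ Wei ∩ Hana ∩ Luca ∩ Uma ∩ Pablo: 10:00-10:15, 12:00-13:30, 18:45-19:15.
So the common availability across everyone is 10:00-10:15, 12:00-13:30, 18:45-19:15.
Summing the common windows: 15 + 90 + 30 = 135 minutes.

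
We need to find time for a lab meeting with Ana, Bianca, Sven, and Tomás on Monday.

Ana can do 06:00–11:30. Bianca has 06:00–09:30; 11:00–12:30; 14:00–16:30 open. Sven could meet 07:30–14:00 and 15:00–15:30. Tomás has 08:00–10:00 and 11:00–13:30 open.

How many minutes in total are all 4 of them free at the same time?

120

Ana ∩ Bianca: 06:00-09:30, 11:00-11:30.
Ana ∩ Bianca ∩ Sven: 07:30-09:30, 11:00-11:30.
Ana ∩ Bianca ∩ Sven ∩ Tomás: 08:00-09:30, 11:00-11:30.
Summing the common windows: 90 + 30 = 120 minutes.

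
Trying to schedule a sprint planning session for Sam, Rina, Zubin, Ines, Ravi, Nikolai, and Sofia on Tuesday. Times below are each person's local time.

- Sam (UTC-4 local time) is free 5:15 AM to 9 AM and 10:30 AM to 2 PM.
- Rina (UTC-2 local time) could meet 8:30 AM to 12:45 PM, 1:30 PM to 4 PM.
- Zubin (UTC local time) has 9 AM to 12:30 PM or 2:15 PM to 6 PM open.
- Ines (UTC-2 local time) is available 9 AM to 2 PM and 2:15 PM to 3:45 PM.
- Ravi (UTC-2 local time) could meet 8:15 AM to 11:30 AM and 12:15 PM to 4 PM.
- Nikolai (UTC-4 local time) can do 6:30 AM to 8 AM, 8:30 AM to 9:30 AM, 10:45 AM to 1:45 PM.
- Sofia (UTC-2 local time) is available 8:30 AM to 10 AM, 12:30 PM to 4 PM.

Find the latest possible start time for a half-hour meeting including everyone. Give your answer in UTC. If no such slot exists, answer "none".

Sam in UTC: 09:15-13:00, 14:30-18:00 (add 4h to convert from UTC-4).
Rina in UTC: 10:30-14:45, 15:30-18:00 (add 2h to convert from UTC-2).
Zubin in UTC: 09:00-12:30, 14:15-18:00.
Ines in UTC: 11:00-16:00, 16:15-17:45 (add 2h to convert from UTC-2).
Ravi in UTC: 10:15-13:30, 14:15-18:00 (add 2h to convert from UTC-2).
Nikolai in UTC: 10:30-12:00, 12:30-13:30, 14:45-17:45 (add 4h to convert from UTC-4).
Sofia in UTC: 10:30-12:00, 14:30-18:00 (add 2h to convert from UTC-2).
Sam ∩ Rina: 10:30-13:00, 14:30-14:45, 15:30-18:00.
Sam ∩ Rina ∩ Zubin: 10:30-12:30, 14:30-14:45, 15:30-18:00.
Sam ∩ Rina ∩ Zubin ∩ Ines: 11:00-12:30, 14:30-14:45, 15:30-16:00, 16:15-17:45.
Sam ∩ Rina ∩ Zubin ∩ Ines ∩ Ravi: 11:00-12:30, 14:30-14:45, 15:30-16:00, 16:15-17:45.
Sam ∩ Rina ∩ Zubin ∩ Ines ∩ Ravi ∩ Nikolai: 11:00-12:00, 15:30-16:00, 16:15-17:45.
Sam ∩ Rina ∩ Zubin ∩ Ines ∩ Ravi ∩ Nikolai ∩ Sofia: 11:00-12:00, 15:30-16:00, 16:15-17:45.
The last common window of at least 30 minutes is 16:15-17:45; a 30-minute meeting can start as late as 17:15 and still end by 17:45.

17:15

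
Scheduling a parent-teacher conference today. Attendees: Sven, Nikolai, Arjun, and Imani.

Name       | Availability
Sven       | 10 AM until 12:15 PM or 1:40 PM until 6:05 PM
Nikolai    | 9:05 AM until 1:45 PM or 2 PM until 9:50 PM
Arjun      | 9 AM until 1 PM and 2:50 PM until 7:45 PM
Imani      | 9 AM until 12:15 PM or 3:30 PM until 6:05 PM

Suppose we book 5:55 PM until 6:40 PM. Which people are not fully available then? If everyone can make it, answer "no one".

Sven: not fully free for 17:55-18:40. Nikolai: free for 17:55-18:40. Arjun: free for 17:55-18:40. Imani: not fully free for 17:55-18:40.

Imani, Sven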